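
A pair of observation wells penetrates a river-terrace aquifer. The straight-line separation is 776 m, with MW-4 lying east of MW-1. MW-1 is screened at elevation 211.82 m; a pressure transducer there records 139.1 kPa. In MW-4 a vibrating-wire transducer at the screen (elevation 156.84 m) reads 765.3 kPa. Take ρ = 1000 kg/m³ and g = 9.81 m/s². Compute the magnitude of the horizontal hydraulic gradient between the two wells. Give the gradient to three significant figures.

i ≈ 0.0114

Pressure head at MW-1: ψ = P/(ρg) = 139.1×1000 / (1000 × 9.81) = 14.18 m.
Total head at MW-1: h = z + ψ = 211.82 + 14.18 = 226.00 m.
Pressure head at MW-4: ψ = P/(ρg) = 765.3×1000 / (1000 × 9.81) = 78.01 m.
Total head at MW-4: h = z + ψ = 156.84 + 78.01 = 234.85 m.
Head difference: h(MW-1) − h(MW-4) = 226.00 − 234.85 = -8.85 m.
Hydraulic gradient: i = |Δh| / L = 8.85 / 776 = 0.0114.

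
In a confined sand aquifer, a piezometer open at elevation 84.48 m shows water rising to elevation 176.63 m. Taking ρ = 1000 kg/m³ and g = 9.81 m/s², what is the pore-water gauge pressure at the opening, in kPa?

Pressure head ψ = h − z = 176.63 − 84.48 = 92.15 m.
P = ρgψ = 1000 × 9.81 × 92.15 = 903992 Pa ≈ 904 kPa.

P ≈ 904 kPa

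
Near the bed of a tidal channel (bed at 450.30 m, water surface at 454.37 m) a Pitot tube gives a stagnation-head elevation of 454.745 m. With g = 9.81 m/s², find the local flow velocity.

Near the bed, under hydrostatic conditions, the piezometric head (z + ψ) equals the free-surface elevation, 454.37 m.
Velocity head = total − piezometric = 454.745 − 454.37 = 0.375 m.
v = √(2g·h_v) = √(2 × 9.81 × 0.375) = 2.71 m/s.

v ≈ 2.71 m/s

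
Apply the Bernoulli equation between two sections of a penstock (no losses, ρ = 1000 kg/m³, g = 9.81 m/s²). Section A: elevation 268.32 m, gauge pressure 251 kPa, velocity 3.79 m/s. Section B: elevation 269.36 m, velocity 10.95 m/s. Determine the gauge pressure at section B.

P₂ ≈ 188 kPa

Pressure head at A: ψ₁ = P₁/(ρg) = 251×1000 / (1000 × 9.81) = 25.59 m.
Velocity heads: v₁²/2g = 3.79²/19.62 = 0.732 m; v₂²/2g = 10.95²/19.62 = 6.111 m.
Total head H = z₁ + ψ₁ + v₁²/2g = 268.32 + 25.59 + 0.732 = 294.64 m.
ψ₂ = H − z₂ − v₂²/2g = 294.64 − 269.36 − 6.111 = 19.17 m.
P₂ = ρgψ₂ = 1000 × 9.81 × 19.17 ≈ 188 kPa.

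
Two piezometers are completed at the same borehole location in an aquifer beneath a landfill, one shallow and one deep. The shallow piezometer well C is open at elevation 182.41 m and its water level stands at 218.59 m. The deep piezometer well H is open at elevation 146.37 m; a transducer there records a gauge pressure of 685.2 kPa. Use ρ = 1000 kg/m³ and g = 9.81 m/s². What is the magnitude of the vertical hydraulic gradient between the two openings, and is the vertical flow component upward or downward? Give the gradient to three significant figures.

|i_v| ≈ 0.0658; vertical flow is downward

Total head at well C: h = 218.59 m (water level in the standpipe).
Pressure head at well H: ψ = P/(ρg) = 685.2×1000 / (1000 × 9.81) = 69.85 m.
Total head at well H: h = z + ψ = 146.37 + 69.85 = 216.22 m.
Δh = h(well C) − h(well H) = 218.59 − 216.22 = 2.37 m.
Vertical separation Δz = 182.41 − 146.37 = 36.04 m.
|i_v| = |Δh| / Δz = 2.37 / 36.04 = 0.0658.
Head is higher in the shallow piezometer, so vertical flow is downward (recharge condition).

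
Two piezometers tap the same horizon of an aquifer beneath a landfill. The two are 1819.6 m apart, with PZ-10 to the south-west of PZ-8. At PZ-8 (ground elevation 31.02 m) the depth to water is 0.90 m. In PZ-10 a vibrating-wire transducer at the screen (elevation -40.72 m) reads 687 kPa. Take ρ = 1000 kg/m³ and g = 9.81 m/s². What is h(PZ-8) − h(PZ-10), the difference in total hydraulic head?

Δh ≈ 0.81 m

Total head at PZ-8: h = 31.02 − 0.90 = 30.12 m.
Pressure head at PZ-10: ψ = P/(ρg) = 687×1000 / (1000 × 9.81) = 70.03 m.
Total head at PZ-10: h = z + ψ = -40.72 + 70.03 = 29.31 m.
Head difference: h(PZ-8) − h(PZ-10) = 30.12 − 29.31 = 0.81 m.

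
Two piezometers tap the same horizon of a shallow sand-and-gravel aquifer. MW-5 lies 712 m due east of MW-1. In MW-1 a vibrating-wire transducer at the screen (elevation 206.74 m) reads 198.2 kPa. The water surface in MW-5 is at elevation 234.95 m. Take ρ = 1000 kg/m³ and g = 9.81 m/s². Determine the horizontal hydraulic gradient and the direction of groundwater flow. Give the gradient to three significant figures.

Pressure head at MW-1: ψ = P/(ρg) = 198.2×1000 / (1000 × 9.81) = 20.20 m.
Total head at MW-1: h = z + ψ = 206.74 + 20.20 = 226.94 m.
Total head at MW-5: h = 234.95 m (water level in the piezometer is the total head).
Head difference: h(MW-1) − h(MW-5) = 226.94 − 234.95 = -8.01 m.
Hydraulic gradient: i = |Δh| / L = 8.01 / 712 = 0.0112.
Flow is from higher to lower head: from MW-5 toward MW-1, i.e. toward the west.

i ≈ 0.0112; groundwater flows toward the west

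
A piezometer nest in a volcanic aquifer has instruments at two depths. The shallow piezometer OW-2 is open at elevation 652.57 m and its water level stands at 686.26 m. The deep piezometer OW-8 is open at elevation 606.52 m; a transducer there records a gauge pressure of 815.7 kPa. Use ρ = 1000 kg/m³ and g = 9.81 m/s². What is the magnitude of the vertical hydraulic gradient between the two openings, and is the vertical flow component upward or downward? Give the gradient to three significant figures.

|i_v| ≈ 0.0740; vertical flow is upward

Total head at OW-2: h = 686.26 m (water level in the standpipe).
Pressure head at OW-8: ψ = P/(ρg) = 815.7×1000 / (1000 × 9.81) = 83.15 m.
Total head at OW-8: h = z + ψ = 606.52 + 83.15 = 689.67 m.
Δh = h(OW-2) − h(OW-8) = 686.26 − 689.67 = -3.41 m.
Vertical separation Δz = 652.57 − 606.52 = 46.05 m.
|i_v| = |Δh| / Δz = 3.41 / 46.05 = 0.0740.
Head is higher in the deep piezometer, so vertical flow is upward (discharge condition).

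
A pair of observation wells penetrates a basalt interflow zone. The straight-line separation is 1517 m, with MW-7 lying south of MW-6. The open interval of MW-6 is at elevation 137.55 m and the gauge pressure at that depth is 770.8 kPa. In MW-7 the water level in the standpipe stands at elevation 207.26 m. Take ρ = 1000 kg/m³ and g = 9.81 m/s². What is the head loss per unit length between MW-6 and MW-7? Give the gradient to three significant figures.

Pressure head at MW-6: ψ = P/(ρg) = 770.8×1000 / (1000 × 9.81) = 78.57 m.
Total head at MW-6: h = z + ψ = 137.55 + 78.57 = 216.12 m.
Total head at MW-7: h = 207.26 m (water level in the piezometer is the total head).
Head difference: h(MW-6) − h(MW-7) = 216.12 − 207.26 = 8.86 m.
Hydraulic gradient: i = |Δh| / L = 8.86 / 1517 = 0.00584.

i ≈ 0.00584 m/m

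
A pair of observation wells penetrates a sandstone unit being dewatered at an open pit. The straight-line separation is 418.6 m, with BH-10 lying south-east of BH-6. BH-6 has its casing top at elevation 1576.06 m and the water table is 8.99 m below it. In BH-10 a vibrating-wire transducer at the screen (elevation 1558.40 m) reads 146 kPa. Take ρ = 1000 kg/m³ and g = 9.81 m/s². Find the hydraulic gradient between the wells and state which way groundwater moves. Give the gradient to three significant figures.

Total head at BH-6: h = 1576.06 − 8.99 = 1567.07 m.
Pressure head at BH-10: ψ = P/(ρg) = 146×1000 / (1000 × 9.81) = 14.88 m.
Total head at BH-10: h = z + ψ = 1558.40 + 14.88 = 1573.28 m.
Head difference: h(BH-6) − h(BH-10) = 1567.07 − 1573.28 = -6.21 m.
Hydraulic gradient: i = |Δh| / L = 6.21 / 418.6 = 0.0148.
Flow is from higher to lower head: from BH-10 toward BH-6, i.e. toward the north-west.

i ≈ 0.0148; groundwater flows toward the north-west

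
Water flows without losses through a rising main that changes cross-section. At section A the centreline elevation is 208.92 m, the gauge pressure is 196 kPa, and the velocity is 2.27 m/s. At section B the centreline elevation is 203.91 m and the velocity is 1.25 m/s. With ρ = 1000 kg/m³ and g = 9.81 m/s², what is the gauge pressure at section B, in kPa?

P₂ ≈ 247 kPa

Pressure head at A: ψ₁ = P₁/(ρg) = 196×1000 / (1000 × 9.81) = 19.98 m.
Velocity heads: v₁²/2g = 2.27²/19.62 = 0.263 m; v₂²/2g = 1.25²/19.62 = 0.080 m.
Total head H = z₁ + ψ₁ + v₁²/2g = 208.92 + 19.98 + 0.263 = 229.16 m.
ψ₂ = H − z₂ − v₂²/2g = 229.16 − 203.91 − 0.080 = 25.17 m.
P₂ = ρgψ₂ = 1000 × 9.81 × 25.17 ≈ 247 kPa.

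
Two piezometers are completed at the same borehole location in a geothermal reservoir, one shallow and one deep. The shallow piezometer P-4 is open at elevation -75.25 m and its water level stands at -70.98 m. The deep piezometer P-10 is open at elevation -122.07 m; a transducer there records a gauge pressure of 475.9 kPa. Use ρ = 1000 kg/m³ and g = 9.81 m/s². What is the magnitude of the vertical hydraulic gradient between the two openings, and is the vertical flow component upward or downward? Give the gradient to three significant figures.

Total head at P-4: h = -70.98 m (water level in the standpipe).
Pressure head at P-10: ψ = P/(ρg) = 475.9×1000 / (1000 × 9.81) = 48.51 m.
Total head at P-10: h = z + ψ = -122.07 + 48.51 = -73.56 m.
Δh = h(P-4) − h(P-10) = -70.98 − (-73.56) = 2.58 m.
Vertical separation Δz = -75.25 − (-122.07) = 46.82 m.
|i_v| = |Δh| / Δz = 2.58 / 46.82 = 0.0551.
Head is higher in the shallow piezometer, so vertical flow is downward (recharge condition).

|i_v| ≈ 0.0551; vertical flow is downward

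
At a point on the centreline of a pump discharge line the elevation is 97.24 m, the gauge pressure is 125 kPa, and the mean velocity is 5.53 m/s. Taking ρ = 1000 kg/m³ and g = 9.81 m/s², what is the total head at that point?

Pressure head ψ = P/(ρg) = 125×1000 / (1000 × 9.81) = 12.74 m.
Velocity head = v²/(2g) = 5.53² / (2 × 9.81) = 1.559 m.
h = z + ψ + v²/(2g) = 97.24 + 12.74 + 1.559 = 111.54 m.

h ≈ 111.54 m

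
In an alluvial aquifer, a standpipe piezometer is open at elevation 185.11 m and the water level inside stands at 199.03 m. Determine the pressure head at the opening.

Total head h = 199.03 m (the water-surface elevation in the piezometer).
Pressure head ψ = h − z = 199.03 − 185.11 = 13.92 m.

ψ ≈ 13.92 m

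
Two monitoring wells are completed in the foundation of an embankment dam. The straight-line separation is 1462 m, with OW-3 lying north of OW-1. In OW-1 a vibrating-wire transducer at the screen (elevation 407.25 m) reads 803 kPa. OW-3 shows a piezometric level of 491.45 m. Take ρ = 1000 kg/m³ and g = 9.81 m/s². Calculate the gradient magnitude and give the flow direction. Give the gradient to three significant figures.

i ≈ 0.00160; groundwater flows toward the south

Pressure head at OW-1: ψ = P/(ρg) = 803×1000 / (1000 × 9.81) = 81.86 m.
Total head at OW-1: h = z + ψ = 407.25 + 81.86 = 489.11 m.
Total head at OW-3: h = 491.45 m (water level in the piezometer is the total head).
Head difference: h(OW-1) − h(OW-3) = 489.11 − 491.45 = -2.34 m.
Hydraulic gradient: i = |Δh| / L = 2.34 / 1462 = 0.00160.
Flow is from higher to lower head: from OW-3 toward OW-1, i.e. toward the south.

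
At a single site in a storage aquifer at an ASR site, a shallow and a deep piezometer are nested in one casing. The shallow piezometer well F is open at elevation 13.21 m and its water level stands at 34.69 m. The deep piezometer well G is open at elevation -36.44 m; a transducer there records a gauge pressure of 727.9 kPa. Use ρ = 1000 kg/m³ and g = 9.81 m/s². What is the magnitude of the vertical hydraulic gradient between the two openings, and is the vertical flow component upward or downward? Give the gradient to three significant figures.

|i_v| ≈ 0.0618; vertical flow is upward

Total head at well F: h = 34.69 m (water level in the standpipe).
Pressure head at well G: ψ = P/(ρg) = 727.9×1000 / (1000 × 9.81) = 74.20 m.
Total head at well G: h = z + ψ = -36.44 + 74.20 = 37.76 m.
Δh = h(well F) − h(well G) = 34.69 − 37.76 = -3.07 m.
Vertical separation Δz = 13.21 − (-36.44) = 49.65 m.
|i_v| = |Δh| / Δz = 3.07 / 49.65 = 0.0618.
Head is higher in the deep piezometer, so vertical flow is upward (discharge condition).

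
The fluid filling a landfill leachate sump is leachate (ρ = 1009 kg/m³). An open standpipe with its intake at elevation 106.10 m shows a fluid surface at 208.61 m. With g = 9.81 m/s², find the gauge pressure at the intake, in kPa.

P ≈ 1010 kPa

Pressure head ψ = h − z = 208.61 − 106.10 = 102.51 m.
P = ρgψ = 1009 × 9.81 × 102.51 = 1014674 Pa ≈ 1010 kPa.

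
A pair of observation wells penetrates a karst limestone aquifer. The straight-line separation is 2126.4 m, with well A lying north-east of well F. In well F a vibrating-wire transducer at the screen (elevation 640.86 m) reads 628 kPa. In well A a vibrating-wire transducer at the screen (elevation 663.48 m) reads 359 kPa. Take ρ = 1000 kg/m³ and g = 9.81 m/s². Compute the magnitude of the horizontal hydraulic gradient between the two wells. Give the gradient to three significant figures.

i ≈ 0.00226

Pressure head at well F: ψ = P/(ρg) = 628×1000 / (1000 × 9.81) = 64.02 m.
Total head at well F: h = z + ψ = 640.86 + 64.02 = 704.88 m.
Pressure head at well A: ψ = P/(ρg) = 359×1000 / (1000 × 9.81) = 36.60 m.
Total head at well A: h = z + ψ = 663.48 + 36.60 = 700.08 m.
Head difference: h(well F) − h(well A) = 704.88 − 700.08 = 4.80 m.
Hydraulic gradient: i = |Δh| / L = 4.80 / 2126.4 = 0.00226.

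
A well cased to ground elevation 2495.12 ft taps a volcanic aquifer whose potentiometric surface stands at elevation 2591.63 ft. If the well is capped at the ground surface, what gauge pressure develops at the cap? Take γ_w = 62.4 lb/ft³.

Head above the cap: Δh = 2591.63 − 2495.12 = 96.51 ft.
P = γΔh/144 = 62.4 × 96.51 / 144 = 41.8 psi.

P ≈ 41.8 psi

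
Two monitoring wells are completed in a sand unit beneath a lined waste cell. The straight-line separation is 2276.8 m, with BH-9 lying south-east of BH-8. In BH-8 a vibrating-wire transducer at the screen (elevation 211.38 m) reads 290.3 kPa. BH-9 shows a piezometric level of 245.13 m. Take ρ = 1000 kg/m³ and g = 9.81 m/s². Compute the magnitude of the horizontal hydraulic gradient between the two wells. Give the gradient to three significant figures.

i ≈ 0.00183

Pressure head at BH-8: ψ = P/(ρg) = 290.3×1000 / (1000 × 9.81) = 29.59 m.
Total head at BH-8: h = z + ψ = 211.38 + 29.59 = 240.97 m.
Total head at BH-9: h = 245.13 m (water level in the piezometer is the total head).
Head difference: h(BH-8) − h(BH-9) = 240.97 − 245.13 = -4.16 m.
Hydraulic gradient: i = |Δh| / L = 4.16 / 2276.8 = 0.00183.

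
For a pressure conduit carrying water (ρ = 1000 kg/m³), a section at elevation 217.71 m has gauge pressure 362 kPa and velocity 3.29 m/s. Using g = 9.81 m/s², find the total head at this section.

Pressure head ψ = P/(ρg) = 362×1000 / (1000 × 9.81) = 36.90 m.
Velocity head = v²/(2g) = 3.29² / (2 × 9.81) = 0.552 m.
h = z + ψ + v²/(2g) = 217.71 + 36.90 + 0.552 = 255.16 m.

h ≈ 255.16 m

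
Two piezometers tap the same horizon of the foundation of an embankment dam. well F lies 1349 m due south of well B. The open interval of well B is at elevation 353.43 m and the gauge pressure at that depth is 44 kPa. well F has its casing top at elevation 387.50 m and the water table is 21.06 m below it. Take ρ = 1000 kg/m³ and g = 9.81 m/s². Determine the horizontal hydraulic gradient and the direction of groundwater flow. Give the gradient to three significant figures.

i ≈ 0.00632; groundwater flows toward the north

Pressure head at well B: ψ = P/(ρg) = 44×1000 / (1000 × 9.81) = 4.49 m.
Total head at well B: h = z + ψ = 353.43 + 4.49 = 357.92 m.
Total head at well F: h = 387.50 − 21.06 = 366.44 m.
Head difference: h(well B) − h(well F) = 357.92 − 366.44 = -8.52 m.
Hydraulic gradient: i = |Δh| / L = 8.52 / 1349 = 0.00632.
Flow is from higher to lower head: from well F toward well B, i.e. toward the north.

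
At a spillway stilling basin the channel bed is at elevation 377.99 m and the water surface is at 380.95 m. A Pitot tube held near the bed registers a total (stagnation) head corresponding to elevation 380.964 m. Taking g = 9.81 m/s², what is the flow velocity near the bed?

v ≈ 0.524 m/s

Near the bed, under hydrostatic conditions, the piezometric head (z + ψ) equals the free-surface elevation, 380.95 m.
Velocity head = total − piezometric = 380.964 − 380.95 = 0.014 m.
v = √(2g·h_v) = √(2 × 9.81 × 0.014) = 0.524 m/s.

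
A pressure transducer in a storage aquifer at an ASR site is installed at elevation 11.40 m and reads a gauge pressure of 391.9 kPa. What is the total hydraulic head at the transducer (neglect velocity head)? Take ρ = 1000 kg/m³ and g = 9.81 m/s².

ψ = P/(ρg) = 391.9×1000 / (1000 × 9.81) = 39.95 m.
h = z + ψ = 11.40 + 39.95 = 51.35 m.

h ≈ 51.35 m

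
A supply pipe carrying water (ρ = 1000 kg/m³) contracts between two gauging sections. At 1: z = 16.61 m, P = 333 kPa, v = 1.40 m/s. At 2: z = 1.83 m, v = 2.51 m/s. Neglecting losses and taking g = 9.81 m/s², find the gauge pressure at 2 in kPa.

Pressure head at 1: ψ₁ = P₁/(ρg) = 333×1000 / (1000 × 9.81) = 33.94 m.
Velocity heads: v₁²/2g = 1.40²/19.62 = 0.100 m; v₂²/2g = 2.51²/19.62 = 0.321 m.
Total head H = z₁ + ψ₁ + v₁²/2g = 16.61 + 33.94 + 0.100 = 50.65 m.
ψ₂ = H − z₂ − v₂²/2g = 50.65 − 1.83 − 0.321 = 48.50 m.
P₂ = ρgψ₂ = 1000 × 9.81 × 48.50 ≈ 476 kPa.

P₂ ≈ 476 kPa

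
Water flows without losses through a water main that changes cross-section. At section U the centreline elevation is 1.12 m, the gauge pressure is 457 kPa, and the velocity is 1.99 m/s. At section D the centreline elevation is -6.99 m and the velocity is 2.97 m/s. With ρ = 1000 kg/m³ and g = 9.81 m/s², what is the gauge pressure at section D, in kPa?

P₂ ≈ 534 kPa

Pressure head at U: ψ₁ = P₁/(ρg) = 457×1000 / (1000 × 9.81) = 46.59 m.
Velocity heads: v₁²/2g = 1.99²/19.62 = 0.202 m; v₂²/2g = 2.97²/19.62 = 0.450 m.
Total head H = z₁ + ψ₁ + v₁²/2g = 1.12 + 46.59 + 0.202 = 47.91 m.
ψ₂ = H − z₂ − v₂²/2g = 47.91 − (-6.99) − 0.450 = 54.45 m.
P₂ = ρgψ₂ = 1000 × 9.81 × 54.45 ≈ 534 kPa.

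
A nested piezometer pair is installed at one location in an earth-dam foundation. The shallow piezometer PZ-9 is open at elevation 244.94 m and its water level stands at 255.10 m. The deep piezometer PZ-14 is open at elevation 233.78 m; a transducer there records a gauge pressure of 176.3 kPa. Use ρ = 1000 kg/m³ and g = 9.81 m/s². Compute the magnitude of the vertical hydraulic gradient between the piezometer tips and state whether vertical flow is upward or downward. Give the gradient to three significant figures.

|i_v| ≈ 0.300; vertical flow is downward

Total head at PZ-9: h = 255.10 m (water level in the standpipe).
Pressure head at PZ-14: ψ = P/(ρg) = 176.3×1000 / (1000 × 9.81) = 17.97 m.
Total head at PZ-14: h = z + ψ = 233.78 + 17.97 = 251.75 m.
Δh = h(PZ-9) − h(PZ-14) = 255.10 − 251.75 = 3.35 m.
Vertical separation Δz = 244.94 − 233.78 = 11.16 m.
|i_v| = |Δh| / Δz = 3.35 / 11.16 = 0.300.
Head is higher in the shallow piezometer, so vertical flow is downward (recharge condition).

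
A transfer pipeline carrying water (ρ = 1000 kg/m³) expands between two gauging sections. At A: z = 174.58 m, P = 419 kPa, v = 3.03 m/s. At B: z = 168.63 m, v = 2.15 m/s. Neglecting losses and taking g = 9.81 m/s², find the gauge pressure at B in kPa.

Pressure head at A: ψ₁ = P₁/(ρg) = 419×1000 / (1000 × 9.81) = 42.71 m.
Velocity heads: v₁²/2g = 3.03²/19.62 = 0.468 m; v₂²/2g = 2.15²/19.62 = 0.236 m.
Total head H = z₁ + ψ₁ + v₁²/2g = 174.58 + 42.71 + 0.468 = 217.76 m.
ψ₂ = H − z₂ − v₂²/2g = 217.76 − 168.63 − 0.236 = 48.89 m.
P₂ = ρgψ₂ = 1000 × 9.81 × 48.89 ≈ 480 kPa.

P₂ ≈ 480 kPa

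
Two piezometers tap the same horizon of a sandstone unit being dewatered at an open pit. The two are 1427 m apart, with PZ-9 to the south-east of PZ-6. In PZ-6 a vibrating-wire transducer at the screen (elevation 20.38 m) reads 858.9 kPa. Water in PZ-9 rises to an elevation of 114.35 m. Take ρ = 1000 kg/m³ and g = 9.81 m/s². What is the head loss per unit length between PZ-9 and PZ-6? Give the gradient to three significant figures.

Pressure head at PZ-6: ψ = P/(ρg) = 858.9×1000 / (1000 × 9.81) = 87.55 m.
Total head at PZ-6: h = z + ψ = 20.38 + 87.55 = 107.93 m.
Total head at PZ-9: h = 114.35 m (water level in the piezometer is the total head).
Head difference: h(PZ-6) − h(PZ-9) = 107.93 − 114.35 = -6.42 m.
Hydraulic gradient: i = |Δh| / L = 6.42 / 1427 = 0.00450.

i ≈ 0.00450 m/m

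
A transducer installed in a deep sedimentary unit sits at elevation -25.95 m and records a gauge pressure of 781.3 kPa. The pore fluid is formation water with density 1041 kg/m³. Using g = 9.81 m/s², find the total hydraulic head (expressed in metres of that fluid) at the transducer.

ψ = P/(ρg) = 781.3×1000 / (1041 × 9.81) = 76.51 m.
h = z + ψ = -25.95 + 76.51 = 50.56 m.

h ≈ 50.56 m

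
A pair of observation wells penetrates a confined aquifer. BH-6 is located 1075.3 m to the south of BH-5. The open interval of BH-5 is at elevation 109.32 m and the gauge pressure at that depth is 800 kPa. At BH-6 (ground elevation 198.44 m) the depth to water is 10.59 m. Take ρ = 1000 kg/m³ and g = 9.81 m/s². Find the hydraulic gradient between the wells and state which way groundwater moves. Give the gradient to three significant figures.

Pressure head at BH-5: ψ = P/(ρg) = 800×1000 / (1000 × 9.81) = 81.55 m.
Total head at BH-5: h = z + ψ = 109.32 + 81.55 = 190.87 m.
Total head at BH-6: h = 198.44 − 10.59 = 187.85 m.
Head difference: h(BH-5) − h(BH-6) = 190.87 − 187.85 = 3.02 m.
Hydraulic gradient: i = |Δh| / L = 3.02 / 1075.3 = 0.00281.
Flow is from higher to lower head: from BH-5 toward BH-6, i.e. toward the south.

i ≈ 0.00281; groundwater flows toward the south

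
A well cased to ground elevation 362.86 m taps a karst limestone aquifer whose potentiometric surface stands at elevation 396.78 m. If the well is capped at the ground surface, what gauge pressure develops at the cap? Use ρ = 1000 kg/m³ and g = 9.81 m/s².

P ≈ 333 kPa

Head above the cap: Δh = 396.78 − 362.86 = 33.92 m.
P = ρgΔh = 1000 × 9.81 × 33.92 = 332755 Pa ≈ 333 kPa.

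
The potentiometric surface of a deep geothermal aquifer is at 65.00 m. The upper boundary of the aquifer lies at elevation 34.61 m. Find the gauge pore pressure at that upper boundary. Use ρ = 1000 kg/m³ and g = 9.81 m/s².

Pressure head at the aquifer top: ψ = h − z = 65.00 − 34.61 = 30.39 m.
P = ρgψ = 1000 × 9.81 × 30.39 = 298126 Pa ≈ 298 kPa.

P ≈ 298 kPa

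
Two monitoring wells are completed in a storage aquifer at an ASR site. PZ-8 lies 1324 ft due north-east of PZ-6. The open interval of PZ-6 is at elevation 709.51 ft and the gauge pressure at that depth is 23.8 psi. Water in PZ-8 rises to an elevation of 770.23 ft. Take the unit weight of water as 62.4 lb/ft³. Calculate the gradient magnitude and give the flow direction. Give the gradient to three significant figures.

i ≈ 0.00438; groundwater flows toward the south-west

Pressure head at PZ-6: ψ = 144·P/γ = 144 × 23.8 / 62.4 = 54.92 ft.
Total head at PZ-6: h = z + ψ = 709.51 + 54.92 = 764.43 ft.
Total head at PZ-8: h = 770.23 ft (water level in the piezometer is the total head).
Head difference: h(PZ-6) − h(PZ-8) = 764.43 − 770.23 = -5.80 ft.
Hydraulic gradient: i = |Δh| / L = 5.80 / 1324 = 0.00438.
Flow is from higher to lower head: from PZ-8 toward PZ-6, i.e. toward the south-west.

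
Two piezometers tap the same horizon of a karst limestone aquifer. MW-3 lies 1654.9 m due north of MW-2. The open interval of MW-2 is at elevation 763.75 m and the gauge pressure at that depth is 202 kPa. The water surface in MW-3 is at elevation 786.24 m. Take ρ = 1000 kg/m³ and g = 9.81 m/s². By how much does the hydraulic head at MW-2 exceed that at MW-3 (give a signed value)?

Δh ≈ -1.90 m

Pressure head at MW-2: ψ = P/(ρg) = 202×1000 / (1000 × 9.81) = 20.59 m.
Total head at MW-2: h = z + ψ = 763.75 + 20.59 = 784.34 m.
Total head at MW-3: h = 786.24 m (water level in the piezometer is the total head).
Head difference: h(MW-2) − h(MW-3) = 784.34 − 786.24 = -1.90 m.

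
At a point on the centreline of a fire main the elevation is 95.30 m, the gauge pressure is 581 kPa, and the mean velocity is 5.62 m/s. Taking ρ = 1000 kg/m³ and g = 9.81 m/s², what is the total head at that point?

Pressure head ψ = P/(ρg) = 581×1000 / (1000 × 9.81) = 59.23 m.
Velocity head = v²/(2g) = 5.62² / (2 × 9.81) = 1.610 m.
h = z + ψ + v²/(2g) = 95.30 + 59.23 + 1.610 = 156.14 m.

h ≈ 156.14 m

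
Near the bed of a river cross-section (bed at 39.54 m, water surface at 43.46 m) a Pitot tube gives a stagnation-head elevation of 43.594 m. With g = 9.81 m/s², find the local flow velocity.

Near the bed, under hydrostatic conditions, the piezometric head (z + ψ) equals the free-surface elevation, 43.46 m.
Velocity head = total − piezometric = 43.594 − 43.46 = 0.134 m.
v = √(2g·h_v) = √(2 × 9.81 × 0.134) = 1.62 m/s.

v ≈ 1.62 m/s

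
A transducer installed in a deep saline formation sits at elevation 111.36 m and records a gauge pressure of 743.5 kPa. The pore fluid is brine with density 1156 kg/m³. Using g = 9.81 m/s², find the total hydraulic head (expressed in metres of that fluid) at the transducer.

ψ = P/(ρg) = 743.5×1000 / (1156 × 9.81) = 65.56 m.
h = z + ψ = 111.36 + 65.56 = 176.92 m.

h ≈ 176.92 m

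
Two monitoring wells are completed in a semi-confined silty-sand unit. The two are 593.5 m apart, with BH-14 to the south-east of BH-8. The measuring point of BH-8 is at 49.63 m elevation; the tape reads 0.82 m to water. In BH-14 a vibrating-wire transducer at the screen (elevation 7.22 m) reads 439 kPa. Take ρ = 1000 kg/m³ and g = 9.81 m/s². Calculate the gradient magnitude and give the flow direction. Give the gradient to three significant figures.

Total head at BH-8: h = 49.63 − 0.82 = 48.81 m.
Pressure head at BH-14: ψ = P/(ρg) = 439×1000 / (1000 × 9.81) = 44.75 m.
Total head at BH-14: h = z + ψ = 7.22 + 44.75 = 51.97 m.
Head difference: h(BH-8) − h(BH-14) = 48.81 − 51.97 = -3.16 m.
Hydraulic gradient: i = |Δh| / L = 3.16 / 593.5 = 0.00532.
Flow is from higher to lower head: from BH-14 toward BH-8, i.e. toward the north-west.

i ≈ 0.00532; groundwater flows toward the north-west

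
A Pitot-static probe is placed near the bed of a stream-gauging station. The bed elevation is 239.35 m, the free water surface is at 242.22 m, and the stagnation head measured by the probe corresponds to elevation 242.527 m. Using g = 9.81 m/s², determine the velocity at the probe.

Near the bed, under hydrostatic conditions, the piezometric head (z + ψ) equals the free-surface elevation, 242.22 m.
Velocity head = total − piezometric = 242.527 − 242.22 = 0.307 m.
v = √(2g·h_v) = √(2 × 9.81 × 0.307) = 2.45 m/s.

v ≈ 2.45 m/s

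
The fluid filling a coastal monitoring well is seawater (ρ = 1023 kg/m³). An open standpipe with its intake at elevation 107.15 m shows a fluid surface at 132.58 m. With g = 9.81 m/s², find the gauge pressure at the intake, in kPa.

Pressure head ψ = h − z = 132.58 − 107.15 = 25.43 m.
P = ρgψ = 1023 × 9.81 × 25.43 = 255206 Pa ≈ 255 kPa.

P ≈ 255 kPa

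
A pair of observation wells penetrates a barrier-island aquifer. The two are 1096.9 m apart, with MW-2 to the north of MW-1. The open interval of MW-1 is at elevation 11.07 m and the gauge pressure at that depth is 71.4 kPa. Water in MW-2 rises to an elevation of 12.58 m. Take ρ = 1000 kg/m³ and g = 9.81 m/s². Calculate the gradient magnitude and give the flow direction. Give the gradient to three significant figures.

i ≈ 0.00526; groundwater flows toward the north

Pressure head at MW-1: ψ = P/(ρg) = 71.4×1000 / (1000 × 9.81) = 7.28 m.
Total head at MW-1: h = z + ψ = 11.07 + 7.28 = 18.35 m.
Total head at MW-2: h = 12.58 m (water level in the piezometer is the total head).
Head difference: h(MW-1) − h(MW-2) = 18.35 − 12.58 = 5.77 m.
Hydraulic gradient: i = |Δh| / L = 5.77 / 1096.9 = 0.00526.
Flow is from higher to lower head: from MW-1 toward MW-2, i.e. toward the north.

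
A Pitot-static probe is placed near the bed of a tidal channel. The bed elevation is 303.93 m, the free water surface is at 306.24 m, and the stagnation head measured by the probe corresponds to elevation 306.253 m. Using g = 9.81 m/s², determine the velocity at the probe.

v ≈ 0.505 m/s

Near the bed, under hydrostatic conditions, the piezometric head (z + ψ) equals the free-surface elevation, 306.24 m.
Velocity head = total − piezometric = 306.253 − 306.24 = 0.013 m.
v = √(2g·h_v) = √(2 × 9.81 × 0.013) = 0.505 m/s.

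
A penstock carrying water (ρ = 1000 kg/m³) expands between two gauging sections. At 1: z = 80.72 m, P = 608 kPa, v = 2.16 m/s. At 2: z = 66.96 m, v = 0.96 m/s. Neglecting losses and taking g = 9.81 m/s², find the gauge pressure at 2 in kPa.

Pressure head at 1: ψ₁ = P₁/(ρg) = 608×1000 / (1000 × 9.81) = 61.98 m.
Velocity heads: v₁²/2g = 2.16²/19.62 = 0.238 m; v₂²/2g = 0.96²/19.62 = 0.047 m.
Total head H = z₁ + ψ₁ + v₁²/2g = 80.72 + 61.98 + 0.238 = 142.94 m.
ψ₂ = H − z₂ − v₂²/2g = 142.94 − 66.96 − 0.047 = 75.93 m.
P₂ = ρgψ₂ = 1000 × 9.81 × 75.93 ≈ 745 kPa.

P₂ ≈ 745 kPa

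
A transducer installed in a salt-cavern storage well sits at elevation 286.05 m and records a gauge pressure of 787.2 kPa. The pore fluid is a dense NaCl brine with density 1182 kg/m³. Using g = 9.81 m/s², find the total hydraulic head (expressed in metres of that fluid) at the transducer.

ψ = P/(ρg) = 787.2×1000 / (1182 × 9.81) = 67.89 m.
h = z + ψ = 286.05 + 67.89 = 353.94 m.

h ≈ 353.94 m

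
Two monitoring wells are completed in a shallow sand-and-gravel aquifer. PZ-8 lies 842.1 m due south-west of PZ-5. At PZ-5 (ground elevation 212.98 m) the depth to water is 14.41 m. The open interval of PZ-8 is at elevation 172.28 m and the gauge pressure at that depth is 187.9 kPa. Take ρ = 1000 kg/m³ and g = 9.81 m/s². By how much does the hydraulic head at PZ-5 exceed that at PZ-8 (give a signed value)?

Δh ≈ 7.14 m

Total head at PZ-5: h = 212.98 − 14.41 = 198.57 m.
Pressure head at PZ-8: ψ = P/(ρg) = 187.9×1000 / (1000 × 9.81) = 19.15 m.
Total head at PZ-8: h = z + ψ = 172.28 + 19.15 = 191.43 m.
Head difference: h(PZ-5) − h(PZ-8) = 198.57 − 191.43 = 7.14 m.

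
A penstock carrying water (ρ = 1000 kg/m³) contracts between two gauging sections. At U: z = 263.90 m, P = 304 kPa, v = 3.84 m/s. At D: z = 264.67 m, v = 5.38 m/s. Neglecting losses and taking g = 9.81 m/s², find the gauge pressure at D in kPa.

Pressure head at U: ψ₁ = P₁/(ρg) = 304×1000 / (1000 × 9.81) = 30.99 m.
Velocity heads: v₁²/2g = 3.84²/19.62 = 0.752 m; v₂²/2g = 5.38²/19.62 = 1.475 m.
Total head H = z₁ + ψ₁ + v₁²/2g = 263.90 + 30.99 + 0.752 = 295.64 m.
ψ₂ = H − z₂ − v₂²/2g = 295.64 − 264.67 − 1.475 = 29.49 m.
P₂ = ρgψ₂ = 1000 × 9.81 × 29.49 ≈ 289 kPa.

P₂ ≈ 289 kPa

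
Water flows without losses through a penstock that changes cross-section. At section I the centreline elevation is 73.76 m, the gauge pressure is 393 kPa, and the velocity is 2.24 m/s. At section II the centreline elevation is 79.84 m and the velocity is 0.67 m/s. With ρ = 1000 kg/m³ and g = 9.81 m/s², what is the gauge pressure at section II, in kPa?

Pressure head at I: ψ₁ = P₁/(ρg) = 393×1000 / (1000 × 9.81) = 40.06 m.
Velocity heads: v₁²/2g = 2.24²/19.62 = 0.256 m; v₂²/2g = 0.67²/19.62 = 0.023 m.
Total head H = z₁ + ψ₁ + v₁²/2g = 73.76 + 40.06 + 0.256 = 114.08 m.
ψ₂ = H − z₂ − v₂²/2g = 114.08 − 79.84 − 0.023 = 34.22 m.
P₂ = ρgψ₂ = 1000 × 9.81 × 34.22 ≈ 336 kPa.

P₂ ≈ 336 kPa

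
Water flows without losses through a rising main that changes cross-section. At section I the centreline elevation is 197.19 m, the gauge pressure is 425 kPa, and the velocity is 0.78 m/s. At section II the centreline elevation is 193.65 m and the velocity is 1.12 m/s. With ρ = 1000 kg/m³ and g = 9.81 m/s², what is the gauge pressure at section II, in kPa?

Pressure head at I: ψ₁ = P₁/(ρg) = 425×1000 / (1000 × 9.81) = 43.32 m.
Velocity heads: v₁²/2g = 0.78²/19.62 = 0.031 m; v₂²/2g = 1.12²/19.62 = 0.064 m.
Total head H = z₁ + ψ₁ + v₁²/2g = 197.19 + 43.32 + 0.031 = 240.54 m.
ψ₂ = H − z₂ − v₂²/2g = 240.54 − 193.65 − 0.064 = 46.83 m.
P₂ = ρgψ₂ = 1000 × 9.81 × 46.83 ≈ 459 kPa.

P₂ ≈ 459 kPa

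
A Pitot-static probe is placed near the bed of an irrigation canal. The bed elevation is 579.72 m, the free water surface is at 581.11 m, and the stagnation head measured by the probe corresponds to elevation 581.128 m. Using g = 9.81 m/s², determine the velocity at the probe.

Near the bed, under hydrostatic conditions, the piezometric head (z + ψ) equals the free-surface elevation, 581.11 m.
Velocity head = total − piezometric = 581.128 − 581.11 = 0.018 m.
v = √(2g·h_v) = √(2 × 9.81 × 0.018) = 0.594 m/s.

v ≈ 0.594 m/s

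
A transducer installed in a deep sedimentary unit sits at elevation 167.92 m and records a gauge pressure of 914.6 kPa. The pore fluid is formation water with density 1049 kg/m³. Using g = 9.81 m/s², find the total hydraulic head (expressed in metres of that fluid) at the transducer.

h ≈ 256.80 m

ψ = P/(ρg) = 914.6×1000 / (1049 × 9.81) = 88.88 m.
h = z + ψ = 167.92 + 88.88 = 256.80 m.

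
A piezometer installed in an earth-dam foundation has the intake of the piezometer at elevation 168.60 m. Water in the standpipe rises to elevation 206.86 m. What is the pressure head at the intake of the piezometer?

Total head h = 206.86 m (the water-surface elevation in the piezometer).
Pressure head ψ = h − z = 206.86 − 168.60 = 38.26 m.

ψ ≈ 38.26 m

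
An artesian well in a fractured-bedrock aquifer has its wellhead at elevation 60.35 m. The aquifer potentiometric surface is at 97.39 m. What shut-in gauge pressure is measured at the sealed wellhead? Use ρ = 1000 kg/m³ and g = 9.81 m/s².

Head above the cap: Δh = 97.39 − 60.35 = 37.04 m.
P = ρgΔh = 1000 × 9.81 × 37.04 = 363362 Pa ≈ 363 kPa.

P ≈ 363 kPa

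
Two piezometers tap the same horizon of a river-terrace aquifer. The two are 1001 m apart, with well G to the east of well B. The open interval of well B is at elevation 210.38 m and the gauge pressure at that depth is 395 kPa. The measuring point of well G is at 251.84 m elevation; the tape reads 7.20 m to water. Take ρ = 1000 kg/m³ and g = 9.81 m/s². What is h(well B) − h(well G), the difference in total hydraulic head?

Pressure head at well B: ψ = P/(ρg) = 395×1000 / (1000 × 9.81) = 40.27 m.
Total head at well B: h = z + ψ = 210.38 + 40.27 = 250.65 m.
Total head at well G: h = 251.84 − 7.20 = 244.64 m.
Head difference: h(well B) − h(well G) = 250.65 − 244.64 = 6.01 m.

Δh ≈ 6.01 m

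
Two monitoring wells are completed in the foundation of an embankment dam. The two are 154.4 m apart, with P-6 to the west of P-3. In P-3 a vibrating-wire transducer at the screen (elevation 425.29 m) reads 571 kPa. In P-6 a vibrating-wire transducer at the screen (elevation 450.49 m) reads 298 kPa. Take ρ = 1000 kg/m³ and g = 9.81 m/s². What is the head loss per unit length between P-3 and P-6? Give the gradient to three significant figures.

i ≈ 0.0170 m/m

Pressure head at P-3: ψ = P/(ρg) = 571×1000 / (1000 × 9.81) = 58.21 m.
Total head at P-3: h = z + ψ = 425.29 + 58.21 = 483.50 m.
Pressure head at P-6: ψ = P/(ρg) = 298×1000 / (1000 × 9.81) = 30.38 m.
Total head at P-6: h = z + ψ = 450.49 + 30.38 = 480.87 m.
Head difference: h(P-3) − h(P-6) = 483.50 − 480.87 = 2.63 m.
Hydraulic gradient: i = |Δh| / L = 2.63 / 154.4 = 0.0170.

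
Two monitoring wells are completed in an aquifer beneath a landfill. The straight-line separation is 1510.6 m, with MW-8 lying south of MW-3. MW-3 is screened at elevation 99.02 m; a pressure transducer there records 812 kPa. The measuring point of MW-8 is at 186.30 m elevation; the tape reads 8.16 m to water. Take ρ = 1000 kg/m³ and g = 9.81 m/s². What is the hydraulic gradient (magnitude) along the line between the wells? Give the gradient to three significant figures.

i ≈ 0.00242

Pressure head at MW-3: ψ = P/(ρg) = 812×1000 / (1000 × 9.81) = 82.77 m.
Total head at MW-3: h = z + ψ = 99.02 + 82.77 = 181.79 m.
Total head at MW-8: h = 186.30 − 8.16 = 178.14 m.
Head difference: h(MW-3) − h(MW-8) = 181.79 − 178.14 = 3.65 m.
Hydraulic gradient: i = |Δh| / L = 3.65 / 1510.6 = 0.00242.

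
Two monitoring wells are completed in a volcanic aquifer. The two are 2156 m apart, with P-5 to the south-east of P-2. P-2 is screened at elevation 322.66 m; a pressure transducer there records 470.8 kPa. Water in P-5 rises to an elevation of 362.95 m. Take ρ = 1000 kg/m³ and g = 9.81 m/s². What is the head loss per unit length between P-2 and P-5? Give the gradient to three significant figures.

i ≈ 0.00357 m/m

Pressure head at P-2: ψ = P/(ρg) = 470.8×1000 / (1000 × 9.81) = 47.99 m.
Total head at P-2: h = z + ψ = 322.66 + 47.99 = 370.65 m.
Total head at P-5: h = 362.95 m (water level in the piezometer is the total head).
Head difference: h(P-2) − h(P-5) = 370.65 − 362.95 = 7.70 m.
Hydraulic gradient: i = |Δh| / L = 7.70 / 2156 = 0.00357.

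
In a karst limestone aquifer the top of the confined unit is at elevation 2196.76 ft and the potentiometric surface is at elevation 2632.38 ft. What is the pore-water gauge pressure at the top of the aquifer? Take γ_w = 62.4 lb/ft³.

P ≈ 189 psi

Pressure head at the aquifer top: ψ = h − z = 2632.38 − 2196.76 = 435.62 ft.
P = γψ/144 = 62.4 × 435.62 / 144 = 189 psi.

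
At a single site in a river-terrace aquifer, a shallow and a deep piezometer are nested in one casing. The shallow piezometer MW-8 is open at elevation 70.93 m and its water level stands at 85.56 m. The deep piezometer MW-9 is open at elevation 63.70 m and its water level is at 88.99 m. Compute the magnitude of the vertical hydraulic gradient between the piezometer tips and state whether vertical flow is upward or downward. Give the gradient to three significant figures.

|i_v| ≈ 0.474; vertical flow is upward

Total head at MW-8: h = 85.56 m (water level in the standpipe).
Total head at MW-9: h = 88.99 m.
Δh = h(MW-8) − h(MW-9) = 85.56 − 88.99 = -3.43 m.
Vertical separation Δz = 70.93 − 63.70 = 7.23 m.
|i_v| = |Δh| / Δz = 3.43 / 7.23 = 0.474.
Head is higher in the deep piezometer, so vertical flow is upward (discharge condition).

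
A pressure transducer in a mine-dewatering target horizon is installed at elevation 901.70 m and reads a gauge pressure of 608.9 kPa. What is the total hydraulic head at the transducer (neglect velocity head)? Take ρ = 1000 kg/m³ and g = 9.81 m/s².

ψ = P/(ρg) = 608.9×1000 / (1000 × 9.81) = 62.07 m.
h = z + ψ = 901.70 + 62.07 = 963.77 m.

h ≈ 963.77 m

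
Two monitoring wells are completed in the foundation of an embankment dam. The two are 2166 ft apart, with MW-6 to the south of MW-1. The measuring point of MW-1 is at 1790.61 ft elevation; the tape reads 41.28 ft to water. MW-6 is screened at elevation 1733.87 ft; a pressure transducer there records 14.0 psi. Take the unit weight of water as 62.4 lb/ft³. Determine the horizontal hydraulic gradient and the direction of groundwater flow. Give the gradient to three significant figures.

i ≈ 0.00778; groundwater flows toward the north

Total head at MW-1: h = 1790.61 − 41.28 = 1749.33 ft.
Pressure head at MW-6: ψ = 144·P/γ = 144 × 14.0 / 62.4 = 32.31 ft.
Total head at MW-6: h = z + ψ = 1733.87 + 32.31 = 1766.18 ft.
Head difference: h(MW-1) − h(MW-6) = 1749.33 − 1766.18 = -16.85 ft.
Hydraulic gradient: i = |Δh| / L = 16.85 / 2166 = 0.00778.
Flow is from higher to lower head: from MW-6 toward MW-1, i.e. toward the north.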